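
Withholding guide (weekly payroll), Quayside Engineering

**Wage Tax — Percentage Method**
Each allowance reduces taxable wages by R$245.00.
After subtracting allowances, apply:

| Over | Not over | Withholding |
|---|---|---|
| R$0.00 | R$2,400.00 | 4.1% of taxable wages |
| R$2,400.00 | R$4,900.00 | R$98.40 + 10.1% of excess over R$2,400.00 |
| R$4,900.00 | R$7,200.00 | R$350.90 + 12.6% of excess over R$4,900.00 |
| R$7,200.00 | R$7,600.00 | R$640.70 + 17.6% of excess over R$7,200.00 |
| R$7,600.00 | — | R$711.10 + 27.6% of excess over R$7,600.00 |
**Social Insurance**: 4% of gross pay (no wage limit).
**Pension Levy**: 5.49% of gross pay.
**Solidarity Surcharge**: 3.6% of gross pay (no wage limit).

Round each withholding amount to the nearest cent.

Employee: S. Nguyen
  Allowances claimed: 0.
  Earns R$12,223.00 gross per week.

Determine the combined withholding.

R$3,587.04

Wage Tax: taxable = R$12,223.00
  R$711.10 + 27.6% × (R$12,223.00 − R$7,600.00) = R$711.10 + 27.6% × R$4,623.00 = R$1,987.05
Social Insurance: 4% × R$12,223.00 = R$488.92
Pension Levy: 5.49% × R$12,223.00 = R$671.04
Solidarity Surcharge: 3.6% × R$12,223.00 = R$440.03
Total: R$1,987.05 + R$488.92 + R$671.04 + R$440.03 = R$3,587.04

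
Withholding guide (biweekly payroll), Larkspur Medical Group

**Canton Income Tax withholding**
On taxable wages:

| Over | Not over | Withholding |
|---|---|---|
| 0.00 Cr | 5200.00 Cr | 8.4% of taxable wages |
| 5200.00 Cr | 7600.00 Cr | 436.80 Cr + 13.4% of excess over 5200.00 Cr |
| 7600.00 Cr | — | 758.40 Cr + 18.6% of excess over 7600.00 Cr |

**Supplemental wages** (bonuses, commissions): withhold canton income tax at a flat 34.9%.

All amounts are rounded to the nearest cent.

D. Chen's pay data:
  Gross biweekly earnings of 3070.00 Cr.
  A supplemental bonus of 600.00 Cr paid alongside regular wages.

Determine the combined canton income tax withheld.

Canton Income Tax: taxable = 3070.00 Cr
  8.4% × 3070.00 Cr = 257.88 Cr
Supplemental (34.9% flat on bonus): 34.9% × 600.00 Cr = 209.40 Cr
Total canton income tax: 257.88 Cr + 209.40 Cr = 467.28 Cr

467.28 Cr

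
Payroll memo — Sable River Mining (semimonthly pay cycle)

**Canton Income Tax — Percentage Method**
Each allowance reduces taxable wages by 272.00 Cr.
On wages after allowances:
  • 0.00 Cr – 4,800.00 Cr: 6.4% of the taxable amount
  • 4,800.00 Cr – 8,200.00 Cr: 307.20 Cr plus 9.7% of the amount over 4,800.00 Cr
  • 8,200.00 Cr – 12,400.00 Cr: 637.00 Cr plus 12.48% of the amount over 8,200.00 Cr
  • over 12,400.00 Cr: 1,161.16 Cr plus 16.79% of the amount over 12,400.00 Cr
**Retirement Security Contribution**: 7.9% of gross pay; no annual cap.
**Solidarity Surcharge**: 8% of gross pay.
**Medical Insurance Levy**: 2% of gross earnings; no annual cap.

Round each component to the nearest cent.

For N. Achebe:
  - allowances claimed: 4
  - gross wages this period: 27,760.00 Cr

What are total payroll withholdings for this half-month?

Canton Income Tax: taxable = 27,760.00 Cr − 4×272.00 Cr = 26,672.00 Cr
  1,161.16 Cr + 16.79% × (26,672.00 Cr − 12,400.00 Cr) = 1,161.16 Cr + 16.79% × 14,272.00 Cr = 3,557.43 Cr
Retirement Security Contribution: 7.9% × 27,760.00 Cr = 2,193.04 Cr
Solidarity Surcharge: 8% × 27,760.00 Cr = 2,220.80 Cr
Medical Insurance Levy: 2% × 27,760.00 Cr = 555.20 Cr
Total: 3,557.43 Cr + 2,193.04 Cr + 2,220.80 Cr + 555.20 Cr = 8,526.47 Cr

8,526.47 Cr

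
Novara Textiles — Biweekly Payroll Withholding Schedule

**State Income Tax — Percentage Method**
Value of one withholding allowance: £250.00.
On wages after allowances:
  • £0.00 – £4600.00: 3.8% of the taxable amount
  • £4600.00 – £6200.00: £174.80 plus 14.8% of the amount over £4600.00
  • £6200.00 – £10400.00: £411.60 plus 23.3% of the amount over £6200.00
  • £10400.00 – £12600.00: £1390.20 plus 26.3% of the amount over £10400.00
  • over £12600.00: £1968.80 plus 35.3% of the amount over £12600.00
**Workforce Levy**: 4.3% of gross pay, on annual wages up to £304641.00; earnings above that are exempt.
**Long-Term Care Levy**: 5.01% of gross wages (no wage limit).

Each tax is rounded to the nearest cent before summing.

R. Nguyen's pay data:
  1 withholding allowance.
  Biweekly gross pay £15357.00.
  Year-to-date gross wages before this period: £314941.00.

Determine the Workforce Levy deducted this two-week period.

Workforce Levy: YTD £314941.00 ≥ cap £304641.00 → £0.00

£0.00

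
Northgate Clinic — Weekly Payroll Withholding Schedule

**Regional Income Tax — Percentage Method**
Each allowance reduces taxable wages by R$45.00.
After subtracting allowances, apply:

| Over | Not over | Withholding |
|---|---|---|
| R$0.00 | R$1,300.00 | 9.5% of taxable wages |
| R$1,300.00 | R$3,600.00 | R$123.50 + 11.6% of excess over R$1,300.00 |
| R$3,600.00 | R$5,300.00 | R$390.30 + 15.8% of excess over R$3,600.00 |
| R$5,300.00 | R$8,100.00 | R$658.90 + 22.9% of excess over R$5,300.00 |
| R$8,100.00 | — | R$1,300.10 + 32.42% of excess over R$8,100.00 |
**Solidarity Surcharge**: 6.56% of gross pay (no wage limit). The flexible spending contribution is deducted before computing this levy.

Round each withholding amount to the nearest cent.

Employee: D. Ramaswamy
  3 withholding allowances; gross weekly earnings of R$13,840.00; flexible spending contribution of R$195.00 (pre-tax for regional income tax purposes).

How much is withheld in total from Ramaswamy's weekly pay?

R$3,949.13

Regional Income Tax: taxable = R$13,840.00 − R$195.00 − 3×R$45.00 = R$13,510.00
  R$1,300.10 + 32.42% × (R$13,510.00 − R$8,100.00) = R$1,300.10 + 32.42% × R$5,410.00 = R$3,054.02
Solidarity Surcharge: 6.56% × R$13,645.00 = R$895.11
Total: R$3,054.02 + R$895.11 = R$3,949.13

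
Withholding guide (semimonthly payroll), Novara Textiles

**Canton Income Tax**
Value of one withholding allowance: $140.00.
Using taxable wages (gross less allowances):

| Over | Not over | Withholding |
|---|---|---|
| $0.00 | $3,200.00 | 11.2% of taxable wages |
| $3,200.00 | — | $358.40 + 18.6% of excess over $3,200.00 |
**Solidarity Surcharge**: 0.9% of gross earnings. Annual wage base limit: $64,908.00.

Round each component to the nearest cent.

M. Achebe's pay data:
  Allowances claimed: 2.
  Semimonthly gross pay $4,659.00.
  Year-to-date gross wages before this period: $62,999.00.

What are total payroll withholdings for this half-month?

Canton Income Tax: taxable = $4,659.00 − 2×$140.00 = $4,379.00
  $358.40 + 18.6% × ($4,379.00 − $3,200.00) = $358.40 + 18.6% × $1,179.00 = $577.69
Solidarity Surcharge: cap $64,908.00 − YTD $62,999.00 = $1,909.00 subject; 0.9% × $1,909.00 = $17.18
Total: $577.69 + $17.18 = $594.87

$594.87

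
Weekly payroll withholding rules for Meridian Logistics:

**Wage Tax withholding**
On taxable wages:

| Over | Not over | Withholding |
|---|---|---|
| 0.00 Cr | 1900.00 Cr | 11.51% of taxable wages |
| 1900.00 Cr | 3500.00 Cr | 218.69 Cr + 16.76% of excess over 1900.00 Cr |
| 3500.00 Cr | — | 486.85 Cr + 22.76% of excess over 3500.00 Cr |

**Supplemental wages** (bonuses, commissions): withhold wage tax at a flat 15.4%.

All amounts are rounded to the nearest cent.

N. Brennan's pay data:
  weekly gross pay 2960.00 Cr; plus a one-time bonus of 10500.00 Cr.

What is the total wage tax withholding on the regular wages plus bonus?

2013.35 Cr

Wage Tax: taxable = 2960.00 Cr
  218.69 Cr + 16.76% × (2960.00 Cr − 1900.00 Cr) = 218.69 Cr + 16.76% × 1060.00 Cr = 396.35 Cr
Supplemental (15.4% flat on bonus): 15.4% × 10500.00 Cr = 1617.00 Cr
Total wage tax: 396.35 Cr + 1617.00 Cr = 2013.35 Cr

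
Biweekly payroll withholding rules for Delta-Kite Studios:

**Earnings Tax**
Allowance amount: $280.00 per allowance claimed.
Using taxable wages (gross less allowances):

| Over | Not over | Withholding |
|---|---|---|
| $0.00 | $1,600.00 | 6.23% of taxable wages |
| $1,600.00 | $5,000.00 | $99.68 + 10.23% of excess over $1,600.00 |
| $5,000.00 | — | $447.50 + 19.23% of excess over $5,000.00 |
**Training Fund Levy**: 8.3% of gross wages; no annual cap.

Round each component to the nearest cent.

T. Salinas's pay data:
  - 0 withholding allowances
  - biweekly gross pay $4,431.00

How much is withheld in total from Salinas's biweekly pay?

$757.06

Earnings Tax: taxable = $4,431.00
  $99.68 + 10.23% × ($4,431.00 − $1,600.00) = $99.68 + 10.23% × $2,831.00 = $389.29
Training Fund Levy: 8.3% × $4,431.00 = $367.77
Total: $389.29 + $367.77 = $757.06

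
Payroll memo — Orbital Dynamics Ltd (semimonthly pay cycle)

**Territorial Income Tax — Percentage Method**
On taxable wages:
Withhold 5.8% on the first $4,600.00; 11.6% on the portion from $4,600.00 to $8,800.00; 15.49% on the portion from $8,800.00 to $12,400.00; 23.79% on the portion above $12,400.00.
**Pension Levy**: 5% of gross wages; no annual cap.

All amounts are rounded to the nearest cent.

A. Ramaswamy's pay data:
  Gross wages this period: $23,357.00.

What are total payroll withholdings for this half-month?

Territorial Income Tax: taxable = $23,357.00
  $1,311.64 + 23.79% × ($23,357.00 − $12,400.00) = $1,311.64 + 23.79% × $10,957.00 = $3,918.31
Pension Levy: 5% × $23,357.00 = $1,167.85
Total: $3,918.31 + $1,167.85 = $5,086.16

$5,086.16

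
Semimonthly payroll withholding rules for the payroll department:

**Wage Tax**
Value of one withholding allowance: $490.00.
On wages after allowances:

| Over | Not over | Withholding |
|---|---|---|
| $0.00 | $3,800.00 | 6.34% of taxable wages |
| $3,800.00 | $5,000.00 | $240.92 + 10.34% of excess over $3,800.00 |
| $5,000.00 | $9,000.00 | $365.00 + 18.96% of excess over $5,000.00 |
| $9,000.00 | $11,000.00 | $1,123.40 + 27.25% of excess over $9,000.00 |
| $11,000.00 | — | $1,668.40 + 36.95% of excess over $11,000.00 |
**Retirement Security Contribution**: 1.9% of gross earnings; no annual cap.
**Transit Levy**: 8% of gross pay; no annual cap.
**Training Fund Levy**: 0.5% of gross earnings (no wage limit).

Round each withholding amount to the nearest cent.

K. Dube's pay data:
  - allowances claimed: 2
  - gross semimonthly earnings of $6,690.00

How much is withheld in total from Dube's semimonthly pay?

$1,195.38

Wage Tax: taxable = $6,690.00 − 2×$490.00 = $5,710.00
  $365.00 + 18.96% × ($5,710.00 − $5,000.00) = $365.00 + 18.96% × $710.00 = $499.62
Retirement Security Contribution: 1.9% × $6,690.00 = $127.11
Transit Levy: 8% × $6,690.00 = $535.20
Training Fund Levy: 0.5% × $6,690.00 = $33.45
Total: $499.62 + $127.11 + $535.20 + $33.45 = $1,195.38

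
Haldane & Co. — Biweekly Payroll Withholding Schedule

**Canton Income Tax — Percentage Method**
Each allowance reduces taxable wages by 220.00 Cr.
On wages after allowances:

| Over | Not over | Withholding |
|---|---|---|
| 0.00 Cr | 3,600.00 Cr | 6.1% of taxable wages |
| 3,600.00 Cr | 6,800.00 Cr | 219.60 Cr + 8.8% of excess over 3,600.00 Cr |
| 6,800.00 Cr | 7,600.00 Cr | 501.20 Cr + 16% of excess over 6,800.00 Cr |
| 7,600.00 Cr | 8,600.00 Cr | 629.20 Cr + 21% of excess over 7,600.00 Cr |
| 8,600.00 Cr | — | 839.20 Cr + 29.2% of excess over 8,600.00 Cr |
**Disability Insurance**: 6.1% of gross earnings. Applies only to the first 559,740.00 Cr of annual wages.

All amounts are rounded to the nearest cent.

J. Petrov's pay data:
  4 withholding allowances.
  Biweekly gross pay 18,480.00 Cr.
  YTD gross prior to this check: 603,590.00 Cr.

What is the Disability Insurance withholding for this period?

Disability Insurance: YTD 603,590.00 Cr ≥ cap 559,740.00 Cr → 0.00 Cr

0.00 Cr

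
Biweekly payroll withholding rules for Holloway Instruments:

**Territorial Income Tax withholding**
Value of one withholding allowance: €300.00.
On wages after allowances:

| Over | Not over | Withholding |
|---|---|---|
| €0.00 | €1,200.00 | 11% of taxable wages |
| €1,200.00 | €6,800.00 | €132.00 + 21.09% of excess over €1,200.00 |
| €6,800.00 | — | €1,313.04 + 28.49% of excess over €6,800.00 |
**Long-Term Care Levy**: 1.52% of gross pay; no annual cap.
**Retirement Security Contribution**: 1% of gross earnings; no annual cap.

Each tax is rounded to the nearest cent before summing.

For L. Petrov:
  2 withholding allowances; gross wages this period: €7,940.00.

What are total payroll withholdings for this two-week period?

€1,666.98

Territorial Income Tax: taxable = €7,940.00 − 2×€300.00 = €7,340.00
  €1,313.04 + 28.49% × (€7,340.00 − €6,800.00) = €1,313.04 + 28.49% × €540.00 = €1,466.89
Long-Term Care Levy: 1.52% × €7,940.00 = €120.69
Retirement Security Contribution: 1% × €7,940.00 = €79.40
Total: €1,466.89 + €120.69 + €79.40 = €1,666.98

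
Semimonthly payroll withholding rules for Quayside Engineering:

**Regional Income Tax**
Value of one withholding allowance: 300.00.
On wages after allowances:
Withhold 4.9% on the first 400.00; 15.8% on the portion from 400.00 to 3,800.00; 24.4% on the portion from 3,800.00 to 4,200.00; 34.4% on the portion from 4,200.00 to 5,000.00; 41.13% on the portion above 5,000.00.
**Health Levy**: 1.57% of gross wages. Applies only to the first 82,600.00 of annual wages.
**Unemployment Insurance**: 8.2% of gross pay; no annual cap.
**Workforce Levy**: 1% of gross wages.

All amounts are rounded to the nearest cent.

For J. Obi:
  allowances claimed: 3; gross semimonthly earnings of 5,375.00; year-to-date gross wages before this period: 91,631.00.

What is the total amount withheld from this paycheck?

1,243.50

Regional Income Tax: taxable = 5,375.00 − 3×300.00 = 4,475.00
  654.40 + 34.4% × (4,475.00 − 4,200.00) = 654.40 + 34.4% × 275.00 = 749.00
Health Levy: YTD 91,631.00 ≥ cap 82,600.00 → 0.00
Unemployment Insurance: 8.2% × 5,375.00 = 440.75
Workforce Levy: 1% × 5,375.00 = 53.75
Total: 749.00 + 0.00 + 440.75 + 53.75 = 1,243.50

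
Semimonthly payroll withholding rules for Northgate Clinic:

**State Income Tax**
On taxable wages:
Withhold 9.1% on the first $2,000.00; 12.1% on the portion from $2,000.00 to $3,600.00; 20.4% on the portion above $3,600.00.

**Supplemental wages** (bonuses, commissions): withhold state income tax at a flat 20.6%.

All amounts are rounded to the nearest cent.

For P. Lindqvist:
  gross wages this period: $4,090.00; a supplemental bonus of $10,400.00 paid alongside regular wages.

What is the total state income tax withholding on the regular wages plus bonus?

$2,617.96

State Income Tax: taxable = $4,090.00
  $375.60 + 20.4% × ($4,090.00 − $3,600.00) = $375.60 + 20.4% × $490.00 = $475.56
Supplemental (20.6% flat on bonus): 20.6% × $10,400.00 = $2,142.40
Total state income tax: $475.56 + $2,142.40 = $2,617.96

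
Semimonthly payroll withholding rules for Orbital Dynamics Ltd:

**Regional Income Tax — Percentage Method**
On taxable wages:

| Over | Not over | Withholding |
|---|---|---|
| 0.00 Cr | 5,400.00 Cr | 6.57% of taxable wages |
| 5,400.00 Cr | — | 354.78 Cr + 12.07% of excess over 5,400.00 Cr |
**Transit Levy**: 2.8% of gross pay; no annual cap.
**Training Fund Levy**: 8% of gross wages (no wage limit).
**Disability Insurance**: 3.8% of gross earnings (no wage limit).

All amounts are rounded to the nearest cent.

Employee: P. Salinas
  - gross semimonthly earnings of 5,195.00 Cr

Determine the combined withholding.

Regional Income Tax: taxable = 5,195.00 Cr
  6.57% × 5,195.00 Cr = 341.31 Cr
Transit Levy: 2.8% × 5,195.00 Cr = 145.46 Cr
Training Fund Levy: 8% × 5,195.00 Cr = 415.60 Cr
Disability Insurance: 3.8% × 5,195.00 Cr = 197.41 Cr
Total: 341.31 Cr + 145.46 Cr + 415.60 Cr + 197.41 Cr = 1,099.78 Cr

1,099.78 Cr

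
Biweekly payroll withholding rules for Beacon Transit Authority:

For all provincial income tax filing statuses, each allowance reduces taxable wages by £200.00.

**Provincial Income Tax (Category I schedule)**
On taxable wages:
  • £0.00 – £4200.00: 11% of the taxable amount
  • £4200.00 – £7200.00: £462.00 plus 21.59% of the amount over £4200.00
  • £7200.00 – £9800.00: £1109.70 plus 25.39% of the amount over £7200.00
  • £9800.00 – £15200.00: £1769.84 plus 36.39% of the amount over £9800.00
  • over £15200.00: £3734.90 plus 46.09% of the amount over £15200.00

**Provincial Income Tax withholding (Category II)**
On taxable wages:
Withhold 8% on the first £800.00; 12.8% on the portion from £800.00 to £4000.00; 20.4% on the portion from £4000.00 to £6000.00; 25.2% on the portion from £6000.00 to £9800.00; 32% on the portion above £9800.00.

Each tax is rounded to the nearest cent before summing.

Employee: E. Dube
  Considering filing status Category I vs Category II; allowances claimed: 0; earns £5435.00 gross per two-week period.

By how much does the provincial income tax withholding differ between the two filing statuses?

£37.70

Provincial Income Tax (Category I): taxable = £5435.00
  £462.00 + 21.59% × (£5435.00 − £4200.00) = £462.00 + 21.59% × £1235.00 = £728.64
Provincial Income Tax (Category II): taxable = £5435.00
  £473.60 + 20.4% × (£5435.00 − £4000.00) = £473.60 + 20.4% × £1435.00 = £766.34
Difference: |£728.64 − £766.34| = £37.70 (higher under Category II)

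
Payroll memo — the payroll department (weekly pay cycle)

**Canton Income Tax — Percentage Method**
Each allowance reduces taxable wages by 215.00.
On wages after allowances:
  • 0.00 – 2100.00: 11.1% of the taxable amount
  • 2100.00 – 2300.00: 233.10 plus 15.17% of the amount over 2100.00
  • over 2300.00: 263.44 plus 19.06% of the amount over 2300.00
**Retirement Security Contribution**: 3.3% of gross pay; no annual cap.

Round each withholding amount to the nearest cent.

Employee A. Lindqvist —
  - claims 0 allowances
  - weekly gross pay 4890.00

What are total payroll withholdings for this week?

Canton Income Tax: taxable = 4890.00
  263.44 + 19.06% × (4890.00 − 2300.00) = 263.44 + 19.06% × 2590.00 = 757.09
Retirement Security Contribution: 3.3% × 4890.00 = 161.37
Total: 757.09 + 161.37 = 918.46

918.46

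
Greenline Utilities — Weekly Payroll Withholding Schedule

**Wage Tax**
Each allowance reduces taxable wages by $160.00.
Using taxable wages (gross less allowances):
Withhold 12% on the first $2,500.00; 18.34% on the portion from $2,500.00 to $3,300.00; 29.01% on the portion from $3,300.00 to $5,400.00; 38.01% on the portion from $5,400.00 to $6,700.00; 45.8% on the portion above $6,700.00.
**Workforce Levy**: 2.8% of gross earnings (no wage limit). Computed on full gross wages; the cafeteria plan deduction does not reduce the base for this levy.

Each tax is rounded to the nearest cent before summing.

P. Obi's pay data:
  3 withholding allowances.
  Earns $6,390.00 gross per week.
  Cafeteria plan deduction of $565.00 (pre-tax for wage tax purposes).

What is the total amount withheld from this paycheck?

Wage Tax: taxable = $6,390.00 − $565.00 − 3×$160.00 = $5,345.00
  $446.72 + 29.01% × ($5,345.00 − $3,300.00) = $446.72 + 29.01% × $2,045.00 = $1,039.97
Workforce Levy: 2.8% × $6,390.00 = $178.92
Total: $1,039.97 + $178.92 = $1,218.89

$1,218.89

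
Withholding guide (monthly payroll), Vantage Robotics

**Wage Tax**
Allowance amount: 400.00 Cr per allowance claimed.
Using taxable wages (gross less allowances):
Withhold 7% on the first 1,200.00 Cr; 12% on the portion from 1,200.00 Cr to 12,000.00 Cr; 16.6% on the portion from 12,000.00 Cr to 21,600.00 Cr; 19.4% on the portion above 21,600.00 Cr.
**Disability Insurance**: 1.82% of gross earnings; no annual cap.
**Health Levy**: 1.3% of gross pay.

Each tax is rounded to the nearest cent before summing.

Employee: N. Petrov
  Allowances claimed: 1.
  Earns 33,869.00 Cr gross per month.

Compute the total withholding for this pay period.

Wage Tax: taxable = 33,869.00 Cr − 1×400.00 Cr = 33,469.00 Cr
  2,973.60 Cr + 19.4% × (33,469.00 Cr − 21,600.00 Cr) = 2,973.60 Cr + 19.4% × 11,869.00 Cr = 5,276.19 Cr
Disability Insurance: 1.82% × 33,869.00 Cr = 616.42 Cr
Health Levy: 1.3% × 33,869.00 Cr = 440.30 Cr
Total: 5,276.19 Cr + 616.42 Cr + 440.30 Cr = 6,332.91 Cr

6,332.91 Cr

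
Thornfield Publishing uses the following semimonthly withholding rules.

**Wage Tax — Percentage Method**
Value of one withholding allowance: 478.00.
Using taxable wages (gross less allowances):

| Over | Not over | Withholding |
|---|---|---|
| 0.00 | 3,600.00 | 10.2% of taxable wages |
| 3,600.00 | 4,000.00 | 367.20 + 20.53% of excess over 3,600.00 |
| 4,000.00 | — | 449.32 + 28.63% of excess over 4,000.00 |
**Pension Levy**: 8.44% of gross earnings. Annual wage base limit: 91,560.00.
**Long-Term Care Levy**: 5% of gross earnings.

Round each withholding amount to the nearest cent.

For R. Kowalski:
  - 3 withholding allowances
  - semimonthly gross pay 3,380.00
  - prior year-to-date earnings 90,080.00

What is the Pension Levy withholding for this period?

124.91

Pension Levy: cap 91,560.00 − YTD 90,080.00 = 1,480.00 subject; 8.44% × 1,480.00 = 124.91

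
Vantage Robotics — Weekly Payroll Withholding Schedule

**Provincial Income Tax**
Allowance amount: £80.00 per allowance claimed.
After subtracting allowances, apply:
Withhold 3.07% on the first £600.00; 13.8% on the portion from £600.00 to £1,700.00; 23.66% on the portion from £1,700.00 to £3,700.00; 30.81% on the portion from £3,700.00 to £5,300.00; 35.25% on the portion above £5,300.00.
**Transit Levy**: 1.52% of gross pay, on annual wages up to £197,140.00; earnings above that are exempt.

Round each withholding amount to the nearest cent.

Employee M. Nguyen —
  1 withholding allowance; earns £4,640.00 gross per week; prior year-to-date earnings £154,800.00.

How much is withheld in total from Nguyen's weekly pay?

Provincial Income Tax: taxable = £4,640.00 − 1×£80.00 = £4,560.00
  £643.42 + 30.81% × (£4,560.00 − £3,700.00) = £643.42 + 30.81% × £860.00 = £908.39
Transit Levy: 1.52% × £4,640.00 = £70.53
Total: £908.39 + £70.53 = £978.92

£978.92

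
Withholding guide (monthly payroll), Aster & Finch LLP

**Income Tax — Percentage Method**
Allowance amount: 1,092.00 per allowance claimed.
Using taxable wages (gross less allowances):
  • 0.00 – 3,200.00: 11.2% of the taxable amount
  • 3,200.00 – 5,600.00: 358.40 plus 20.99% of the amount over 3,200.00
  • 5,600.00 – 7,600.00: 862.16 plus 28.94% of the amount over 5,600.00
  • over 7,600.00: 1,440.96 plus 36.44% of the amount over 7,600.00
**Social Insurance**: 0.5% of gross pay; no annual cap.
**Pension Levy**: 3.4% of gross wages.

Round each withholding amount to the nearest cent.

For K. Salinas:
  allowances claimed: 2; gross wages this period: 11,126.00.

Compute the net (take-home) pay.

8,762.11

Income Tax: taxable = 11,126.00 − 2×1,092.00 = 8,942.00
  1,440.96 + 36.44% × (8,942.00 − 7,600.00) = 1,440.96 + 36.44% × 1,342.00 = 1,929.98
Social Insurance: 0.5% × 11,126.00 = 55.63
Pension Levy: 3.4% × 11,126.00 = 378.28
Total withheld: 1,929.98 + 55.63 + 378.28 = 2,363.89
Net pay: 11,126.00 − 2,363.89 = 8,762.11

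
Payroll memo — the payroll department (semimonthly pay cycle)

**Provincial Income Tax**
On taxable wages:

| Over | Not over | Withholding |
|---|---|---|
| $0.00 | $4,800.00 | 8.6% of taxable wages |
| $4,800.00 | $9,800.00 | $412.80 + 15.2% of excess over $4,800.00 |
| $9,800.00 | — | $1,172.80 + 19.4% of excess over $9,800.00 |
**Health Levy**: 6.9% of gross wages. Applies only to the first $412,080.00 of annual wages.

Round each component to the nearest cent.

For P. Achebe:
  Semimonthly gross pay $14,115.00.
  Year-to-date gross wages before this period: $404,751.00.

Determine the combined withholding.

Provincial Income Tax: taxable = $14,115.00
  $1,172.80 + 19.4% × ($14,115.00 − $9,800.00) = $1,172.80 + 19.4% × $4,315.00 = $2,009.91
Health Levy: cap $412,080.00 − YTD $404,751.00 = $7,329.00 subject; 6.9% × $7,329.00 = $505.70
Total: $2,009.91 + $505.70 = $2,515.61

$2,515.61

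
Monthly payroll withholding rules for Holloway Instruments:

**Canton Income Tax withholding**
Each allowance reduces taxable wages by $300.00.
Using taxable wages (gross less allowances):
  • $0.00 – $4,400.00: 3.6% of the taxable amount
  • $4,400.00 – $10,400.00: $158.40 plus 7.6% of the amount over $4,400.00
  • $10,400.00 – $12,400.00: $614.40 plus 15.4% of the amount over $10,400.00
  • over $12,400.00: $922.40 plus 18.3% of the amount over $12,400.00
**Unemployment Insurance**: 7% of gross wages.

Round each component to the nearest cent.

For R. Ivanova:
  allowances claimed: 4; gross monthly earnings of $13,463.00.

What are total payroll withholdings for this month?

Canton Income Tax: taxable = $13,463.00 − 4×$300.00 = $12,263.00
  $614.40 + 15.4% × ($12,263.00 − $10,400.00) = $614.40 + 15.4% × $1,863.00 = $901.30
Unemployment Insurance: 7% × $13,463.00 = $942.41
Total: $901.30 + $942.41 = $1,843.71

$1,843.71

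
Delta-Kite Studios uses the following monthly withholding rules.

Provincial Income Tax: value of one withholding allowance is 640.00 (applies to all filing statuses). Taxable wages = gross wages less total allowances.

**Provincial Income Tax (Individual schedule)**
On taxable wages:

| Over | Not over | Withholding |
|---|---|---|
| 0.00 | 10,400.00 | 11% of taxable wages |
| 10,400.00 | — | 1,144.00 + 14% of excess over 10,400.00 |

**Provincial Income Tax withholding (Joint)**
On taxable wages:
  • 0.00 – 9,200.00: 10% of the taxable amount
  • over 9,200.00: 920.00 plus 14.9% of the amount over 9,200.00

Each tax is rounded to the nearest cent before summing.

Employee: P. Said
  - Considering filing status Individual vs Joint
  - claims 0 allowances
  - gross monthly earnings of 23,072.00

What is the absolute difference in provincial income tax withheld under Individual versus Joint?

68.85

Provincial Income Tax (Individual): taxable = 23,072.00
  1,144.00 + 14% × (23,072.00 − 10,400.00) = 1,144.00 + 14% × 12,672.00 = 2,918.08
Provincial Income Tax (Joint): taxable = 23,072.00
  920.00 + 14.9% × (23,072.00 − 9,200.00) = 920.00 + 14.9% × 13,872.00 = 2,986.93
Difference: |2,918.08 − 2,986.93| = 68.85 (higher under Joint)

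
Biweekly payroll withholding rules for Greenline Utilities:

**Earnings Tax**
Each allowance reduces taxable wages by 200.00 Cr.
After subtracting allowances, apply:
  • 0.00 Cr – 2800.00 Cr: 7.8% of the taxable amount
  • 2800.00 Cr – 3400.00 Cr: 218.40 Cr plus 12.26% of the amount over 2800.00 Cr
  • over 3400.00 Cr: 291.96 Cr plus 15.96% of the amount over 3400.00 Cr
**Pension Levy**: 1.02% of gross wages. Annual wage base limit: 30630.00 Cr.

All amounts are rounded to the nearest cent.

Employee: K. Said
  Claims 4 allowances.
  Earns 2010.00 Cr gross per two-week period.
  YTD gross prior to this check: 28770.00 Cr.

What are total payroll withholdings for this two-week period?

113.35 Cr

Earnings Tax: taxable = 2010.00 Cr − 4×200.00 Cr = 1210.00 Cr
  7.8% × 1210.00 Cr = 94.38 Cr
Pension Levy: cap 30630.00 Cr − YTD 28770.00 Cr = 1860.00 Cr subject; 1.02% × 1860.00 Cr = 18.97 Cr
Total: 94.38 Cr + 18.97 Cr = 113.35 Cr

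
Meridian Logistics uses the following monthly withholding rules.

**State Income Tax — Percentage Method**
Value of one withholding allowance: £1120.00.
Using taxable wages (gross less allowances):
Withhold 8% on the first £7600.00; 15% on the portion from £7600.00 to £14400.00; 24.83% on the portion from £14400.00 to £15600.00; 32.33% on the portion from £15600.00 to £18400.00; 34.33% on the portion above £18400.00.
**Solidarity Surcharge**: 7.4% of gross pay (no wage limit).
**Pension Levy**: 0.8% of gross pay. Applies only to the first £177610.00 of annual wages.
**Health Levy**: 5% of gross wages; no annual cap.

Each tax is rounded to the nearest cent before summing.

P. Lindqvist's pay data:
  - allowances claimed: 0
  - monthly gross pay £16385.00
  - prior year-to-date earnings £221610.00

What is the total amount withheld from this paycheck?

State Income Tax: taxable = £16385.00
  £1925.96 + 32.33% × (£16385.00 − £15600.00) = £1925.96 + 32.33% × £785.00 = £2179.75
Solidarity Surcharge: 7.4% × £16385.00 = £1212.49
Pension Levy: YTD £221610.00 ≥ cap £177610.00 → £0.00
Health Levy: 5% × £16385.00 = £819.25
Total: £2179.75 + £1212.49 + £0.00 + £819.25 = £4211.49

£4211.49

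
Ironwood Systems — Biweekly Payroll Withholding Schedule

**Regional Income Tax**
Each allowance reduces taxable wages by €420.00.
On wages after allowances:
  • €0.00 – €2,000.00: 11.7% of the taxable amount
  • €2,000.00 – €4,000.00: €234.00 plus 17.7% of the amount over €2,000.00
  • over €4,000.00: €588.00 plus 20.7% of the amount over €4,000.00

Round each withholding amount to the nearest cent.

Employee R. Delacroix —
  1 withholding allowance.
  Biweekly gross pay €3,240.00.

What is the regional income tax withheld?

€379.14

Regional Income Tax: taxable = €3,240.00 − 1×€420.00 = €2,820.00
  €234.00 + 17.7% × (€2,820.00 − €2,000.00) = €234.00 + 17.7% × €820.00 = €379.14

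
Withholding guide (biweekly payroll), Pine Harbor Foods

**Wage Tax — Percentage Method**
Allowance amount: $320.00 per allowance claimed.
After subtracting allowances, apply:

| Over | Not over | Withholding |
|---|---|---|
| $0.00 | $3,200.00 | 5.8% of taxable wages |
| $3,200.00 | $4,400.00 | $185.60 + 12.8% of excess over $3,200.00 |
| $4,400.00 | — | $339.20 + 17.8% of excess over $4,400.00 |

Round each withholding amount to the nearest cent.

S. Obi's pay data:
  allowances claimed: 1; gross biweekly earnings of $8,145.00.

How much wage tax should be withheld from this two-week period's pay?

Wage Tax: taxable = $8,145.00 − 1×$320.00 = $7,825.00
  $339.20 + 17.8% × ($7,825.00 − $4,400.00) = $339.20 + 17.8% × $3,425.00 = $948.85

$948.85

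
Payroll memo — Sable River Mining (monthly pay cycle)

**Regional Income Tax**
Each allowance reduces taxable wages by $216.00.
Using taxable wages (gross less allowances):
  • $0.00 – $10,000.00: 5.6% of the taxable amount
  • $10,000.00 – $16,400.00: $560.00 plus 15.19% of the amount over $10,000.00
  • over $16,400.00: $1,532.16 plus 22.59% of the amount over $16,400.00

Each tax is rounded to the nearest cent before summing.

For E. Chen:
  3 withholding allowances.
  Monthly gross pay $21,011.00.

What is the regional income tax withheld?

$2,427.40

Regional Income Tax: taxable = $21,011.00 − 3×$216.00 = $20,363.00
  $1,532.16 + 22.59% × ($20,363.00 − $16,400.00) = $1,532.16 + 22.59% × $3,963.00 = $2,427.40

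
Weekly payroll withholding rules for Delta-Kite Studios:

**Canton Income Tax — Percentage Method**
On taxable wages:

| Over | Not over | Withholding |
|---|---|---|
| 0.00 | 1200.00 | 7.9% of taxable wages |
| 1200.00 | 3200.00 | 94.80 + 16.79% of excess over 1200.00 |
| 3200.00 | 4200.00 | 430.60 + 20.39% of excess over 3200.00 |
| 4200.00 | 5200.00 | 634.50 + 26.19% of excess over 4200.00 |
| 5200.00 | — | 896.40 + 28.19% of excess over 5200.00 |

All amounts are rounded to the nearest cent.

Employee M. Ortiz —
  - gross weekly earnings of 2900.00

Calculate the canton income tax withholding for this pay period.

380.23

Canton Income Tax: taxable = 2900.00
  94.80 + 16.79% × (2900.00 − 1200.00) = 94.80 + 16.79% × 1700.00 = 380.23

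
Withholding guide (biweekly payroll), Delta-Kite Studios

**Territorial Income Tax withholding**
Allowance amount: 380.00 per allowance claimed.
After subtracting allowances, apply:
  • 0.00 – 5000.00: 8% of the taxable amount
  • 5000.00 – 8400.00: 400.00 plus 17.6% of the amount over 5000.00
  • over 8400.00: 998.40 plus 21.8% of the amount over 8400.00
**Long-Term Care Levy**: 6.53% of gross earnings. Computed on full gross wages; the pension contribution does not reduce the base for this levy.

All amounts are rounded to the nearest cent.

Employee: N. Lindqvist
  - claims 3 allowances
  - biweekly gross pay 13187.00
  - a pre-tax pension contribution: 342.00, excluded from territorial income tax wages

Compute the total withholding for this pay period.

2580.00

Territorial Income Tax: taxable = 13187.00 − 342.00 − 3×380.00 = 11705.00
  998.40 + 21.8% × (11705.00 − 8400.00) = 998.40 + 21.8% × 3305.00 = 1718.89
Long-Term Care Levy: 6.53% × 13187.00 = 861.11
Total: 1718.89 + 861.11 = 2580.00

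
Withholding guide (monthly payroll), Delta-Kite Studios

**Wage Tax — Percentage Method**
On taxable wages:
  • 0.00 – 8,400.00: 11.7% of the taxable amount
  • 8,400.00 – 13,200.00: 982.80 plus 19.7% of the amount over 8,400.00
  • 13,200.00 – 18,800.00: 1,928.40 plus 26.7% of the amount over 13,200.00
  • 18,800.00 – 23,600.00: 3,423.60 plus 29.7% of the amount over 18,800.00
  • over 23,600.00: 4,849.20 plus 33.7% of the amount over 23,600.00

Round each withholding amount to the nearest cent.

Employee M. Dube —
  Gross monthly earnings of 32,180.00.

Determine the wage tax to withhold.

Wage Tax: taxable = 32,180.00
  4,849.20 + 33.7% × (32,180.00 − 23,600.00) = 4,849.20 + 33.7% × 8,580.00 = 7,740.66

7,740.66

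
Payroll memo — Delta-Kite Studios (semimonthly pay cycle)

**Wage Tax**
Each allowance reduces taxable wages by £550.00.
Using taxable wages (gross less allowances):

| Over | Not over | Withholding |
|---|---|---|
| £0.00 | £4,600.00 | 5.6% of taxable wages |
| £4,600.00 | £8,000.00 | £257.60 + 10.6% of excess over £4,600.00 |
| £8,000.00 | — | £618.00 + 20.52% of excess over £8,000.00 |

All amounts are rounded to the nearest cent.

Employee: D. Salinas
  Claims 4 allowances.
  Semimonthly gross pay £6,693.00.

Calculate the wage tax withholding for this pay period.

£251.61

Wage Tax: taxable = £6,693.00 − 4×£550.00 = £4,493.00
  5.6% × £4,493.00 = £251.61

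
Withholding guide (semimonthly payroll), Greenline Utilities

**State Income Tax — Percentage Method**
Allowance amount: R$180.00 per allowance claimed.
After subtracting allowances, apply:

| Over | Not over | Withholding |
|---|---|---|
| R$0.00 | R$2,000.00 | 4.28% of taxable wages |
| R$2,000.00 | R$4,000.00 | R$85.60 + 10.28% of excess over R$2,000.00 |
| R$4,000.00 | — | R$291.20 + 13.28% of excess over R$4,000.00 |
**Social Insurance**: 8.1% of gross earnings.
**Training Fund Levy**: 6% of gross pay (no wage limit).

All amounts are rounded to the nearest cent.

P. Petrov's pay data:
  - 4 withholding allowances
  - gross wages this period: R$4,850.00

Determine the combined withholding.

State Income Tax: taxable = R$4,850.00 − 4×R$180.00 = R$4,130.00
  R$291.20 + 13.28% × (R$4,130.00 − R$4,000.00) = R$291.20 + 13.28% × R$130.00 = R$308.46
Social Insurance: 8.1% × R$4,850.00 = R$392.85
Training Fund Levy: 6% × R$4,850.00 = R$291.00
Total: R$308.46 + R$392.85 + R$291.00 = R$992.31

R$992.31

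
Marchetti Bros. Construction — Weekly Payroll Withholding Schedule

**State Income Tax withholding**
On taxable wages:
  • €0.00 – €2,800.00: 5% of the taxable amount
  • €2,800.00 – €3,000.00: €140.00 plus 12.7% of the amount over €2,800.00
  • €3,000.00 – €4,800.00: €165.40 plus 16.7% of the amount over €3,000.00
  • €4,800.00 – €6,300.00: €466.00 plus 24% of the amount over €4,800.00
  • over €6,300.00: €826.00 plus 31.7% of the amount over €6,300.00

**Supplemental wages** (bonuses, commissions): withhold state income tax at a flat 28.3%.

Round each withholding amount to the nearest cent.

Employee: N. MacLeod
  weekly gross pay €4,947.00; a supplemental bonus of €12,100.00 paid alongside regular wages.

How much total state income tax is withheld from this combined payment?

State Income Tax: taxable = €4,947.00
  €466.00 + 24% × (€4,947.00 − €4,800.00) = €466.00 + 24% × €147.00 = €501.28
Supplemental (28.3% flat on bonus): 28.3% × €12,100.00 = €3,424.30
Total state income tax: €501.28 + €3,424.30 = €3,925.58

€3,925.58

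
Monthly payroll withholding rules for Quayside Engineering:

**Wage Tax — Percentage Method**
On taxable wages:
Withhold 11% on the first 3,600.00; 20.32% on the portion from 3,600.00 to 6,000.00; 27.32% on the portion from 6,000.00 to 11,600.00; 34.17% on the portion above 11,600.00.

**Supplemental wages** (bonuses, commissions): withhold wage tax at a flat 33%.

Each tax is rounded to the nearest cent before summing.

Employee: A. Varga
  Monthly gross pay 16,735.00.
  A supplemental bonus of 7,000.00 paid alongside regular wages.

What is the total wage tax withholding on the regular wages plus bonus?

Wage Tax: taxable = 16,735.00
  2,413.60 + 34.17% × (16,735.00 − 11,600.00) = 2,413.60 + 34.17% × 5,135.00 = 4,168.23
Supplemental (33% flat on bonus): 33% × 7,000.00 = 2,310.00
Total wage tax: 4,168.23 + 2,310.00 = 6,478.23

6,478.23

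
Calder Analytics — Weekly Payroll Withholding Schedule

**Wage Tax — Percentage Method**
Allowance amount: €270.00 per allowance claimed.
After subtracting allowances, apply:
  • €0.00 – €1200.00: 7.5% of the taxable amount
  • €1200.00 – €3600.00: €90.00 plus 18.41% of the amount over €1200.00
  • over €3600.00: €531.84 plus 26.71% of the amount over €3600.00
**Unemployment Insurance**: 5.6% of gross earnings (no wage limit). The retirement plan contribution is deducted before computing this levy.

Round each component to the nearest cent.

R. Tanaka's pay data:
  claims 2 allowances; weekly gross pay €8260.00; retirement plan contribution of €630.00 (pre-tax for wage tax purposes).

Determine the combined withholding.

€1891.30

Wage Tax: taxable = €8260.00 − €630.00 − 2×€270.00 = €7090.00
  €531.84 + 26.71% × (€7090.00 − €3600.00) = €531.84 + 26.71% × €3490.00 = €1464.02
Unemployment Insurance: 5.6% × €7630.00 = €427.28
Total: €1464.02 + €427.28 = €1891.30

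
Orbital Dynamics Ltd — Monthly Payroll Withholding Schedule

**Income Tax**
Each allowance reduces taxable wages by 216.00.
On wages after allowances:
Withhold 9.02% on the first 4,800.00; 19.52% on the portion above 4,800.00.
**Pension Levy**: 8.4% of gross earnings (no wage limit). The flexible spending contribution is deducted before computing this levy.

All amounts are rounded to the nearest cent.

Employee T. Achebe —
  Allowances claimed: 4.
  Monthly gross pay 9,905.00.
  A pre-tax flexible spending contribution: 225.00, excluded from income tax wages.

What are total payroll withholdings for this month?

2,030.00

Income Tax: taxable = 9,905.00 − 225.00 − 4×216.00 = 8,816.00
  432.96 + 19.52% × (8,816.00 − 4,800.00) = 432.96 + 19.52% × 4,016.00 = 1,216.88
Pension Levy: 8.4% × 9,680.00 = 813.12
Total: 1,216.88 + 813.12 = 2,030.00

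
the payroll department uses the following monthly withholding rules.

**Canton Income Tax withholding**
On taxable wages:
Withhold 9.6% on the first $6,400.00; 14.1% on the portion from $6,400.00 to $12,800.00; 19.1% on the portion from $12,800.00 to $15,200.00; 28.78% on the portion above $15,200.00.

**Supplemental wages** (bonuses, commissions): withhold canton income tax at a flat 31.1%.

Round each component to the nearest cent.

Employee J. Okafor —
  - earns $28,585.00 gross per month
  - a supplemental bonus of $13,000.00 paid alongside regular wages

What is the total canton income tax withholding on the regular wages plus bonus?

$9,870.40

Canton Income Tax: taxable = $28,585.00
  $1,975.20 + 28.78% × ($28,585.00 − $15,200.00) = $1,975.20 + 28.78% × $13,385.00 = $5,827.40
Supplemental (31.1% flat on bonus): 31.1% × $13,000.00 = $4,043.00
Total canton income tax: $5,827.40 + $4,043.00 = $9,870.40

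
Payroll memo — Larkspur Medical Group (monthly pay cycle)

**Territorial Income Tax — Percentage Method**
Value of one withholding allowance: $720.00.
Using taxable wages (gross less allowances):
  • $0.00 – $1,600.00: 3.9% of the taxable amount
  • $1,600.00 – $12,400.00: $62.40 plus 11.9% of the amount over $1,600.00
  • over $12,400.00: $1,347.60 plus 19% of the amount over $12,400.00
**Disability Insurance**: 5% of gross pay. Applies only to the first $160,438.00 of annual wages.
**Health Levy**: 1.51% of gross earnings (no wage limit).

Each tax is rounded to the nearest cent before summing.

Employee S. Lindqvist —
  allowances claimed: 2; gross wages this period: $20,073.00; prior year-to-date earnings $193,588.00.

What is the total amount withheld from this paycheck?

Territorial Income Tax: taxable = $20,073.00 − 2×$720.00 = $18,633.00
  $1,347.60 + 19% × ($18,633.00 − $12,400.00) = $1,347.60 + 19% × $6,233.00 = $2,531.87
Disability Insurance: YTD $193,588.00 ≥ cap $160,438.00 → $0.00
Health Levy: 1.51% × $20,073.00 = $303.10
Total: $2,531.87 + $0.00 + $303.10 = $2,834.97

$2,834.97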